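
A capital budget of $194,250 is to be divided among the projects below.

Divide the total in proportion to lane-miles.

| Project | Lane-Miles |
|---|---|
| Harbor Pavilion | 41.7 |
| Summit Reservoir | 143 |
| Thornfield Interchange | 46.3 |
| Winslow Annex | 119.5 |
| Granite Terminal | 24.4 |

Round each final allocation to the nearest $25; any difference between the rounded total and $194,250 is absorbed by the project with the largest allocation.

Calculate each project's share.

Sum of lane-miles: 374.9.
Proportional shares: Harbor Pavilion 41.7/374.9 × $194,250 = 21,606.36; Summit Reservoir 143/374.9 × $194,250 = 74,093.76; Thornfield Interchange 46.3/374.9 × $194,250 = 23,989.80; Winslow Annex 119.5/374.9 × $194,250 = 61,917.51; Granite Terminal 24.4/374.9 × $194,250 = 12,642.57.
After rounding ($25): Harbor Pavilion $21,600; Summit Reservoir $74,100; Thornfield Interchange $24,000; Winslow Annex $61,925; Granite Terminal $12,650. Sum = $194,275.
Difference $194,250 − $194,275 = −$25 applied to largest allocation (Summit Reservoir): Summit Reservoir becomes $74,075.

Harbor Pavilion: $21,600 · Summit Reservoir: $74,075 · Thornfield Interchange: $24,000 · Winslow Annex: $61,925 · Granite Terminal: $12,650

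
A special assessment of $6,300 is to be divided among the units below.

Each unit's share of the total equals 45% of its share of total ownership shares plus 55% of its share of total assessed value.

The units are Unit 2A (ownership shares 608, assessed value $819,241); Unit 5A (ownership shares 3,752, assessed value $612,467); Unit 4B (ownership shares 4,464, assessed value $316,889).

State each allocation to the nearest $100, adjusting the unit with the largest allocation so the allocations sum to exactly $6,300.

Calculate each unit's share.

Unit 2A: $1,800 | Unit 5A: $2,400 | Unit 4B: $2,100

Totals — ownership shares 8,824, assessed value 1,748,597.
Composite weights (45% ownership shares + 55% assessed value): Unit 2A 0.2887; Unit 5A 0.3840; Unit 4B 0.3273.
Pro-rata amounts: Unit 2A 1,818.74; Unit 5A 2,419.11; Unit 4B 2,062.15.
Rounded to nearest $100: Unit 2A $1,800; Unit 5A $2,400; Unit 4B $2,100. Sum = $6,300.
Sum already equals the total — no adjustment.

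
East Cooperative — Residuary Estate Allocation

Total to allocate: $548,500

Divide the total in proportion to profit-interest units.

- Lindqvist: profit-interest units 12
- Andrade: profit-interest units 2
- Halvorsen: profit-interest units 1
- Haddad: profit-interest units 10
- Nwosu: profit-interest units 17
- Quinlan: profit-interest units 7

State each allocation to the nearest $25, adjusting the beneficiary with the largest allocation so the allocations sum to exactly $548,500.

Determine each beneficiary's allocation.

Lindqvist: $134,325; Andrade: $22,400; Halvorsen: $11,200; Haddad: $111,950; Nwosu: $190,275; Quinlan: $78,350

Profit-interest units total: 49.
Raw shares: Lindqvist 12/49 × $548,500 = 134,326.53; Andrade 2/49 × $548,500 = 22,387.76; Halvorsen 1/49 × $548,500 = 11,193.88; Haddad 10/49 × $548,500 = 111,938.78; Nwosu 17/49 × $548,500 = 190,295.92; Quinlan 7/49 × $548,500 = 78,357.14.
At nearest $25: Lindqvist $134,325; Andrade $22,400; Halvorsen $11,200; Haddad $111,950; Nwosu $190,300; Quinlan $78,350. Sum = $548,525.
Difference $548,500 − $548,525 = −$25 applied to largest allocation (Nwosu): Nwosu becomes $190,275.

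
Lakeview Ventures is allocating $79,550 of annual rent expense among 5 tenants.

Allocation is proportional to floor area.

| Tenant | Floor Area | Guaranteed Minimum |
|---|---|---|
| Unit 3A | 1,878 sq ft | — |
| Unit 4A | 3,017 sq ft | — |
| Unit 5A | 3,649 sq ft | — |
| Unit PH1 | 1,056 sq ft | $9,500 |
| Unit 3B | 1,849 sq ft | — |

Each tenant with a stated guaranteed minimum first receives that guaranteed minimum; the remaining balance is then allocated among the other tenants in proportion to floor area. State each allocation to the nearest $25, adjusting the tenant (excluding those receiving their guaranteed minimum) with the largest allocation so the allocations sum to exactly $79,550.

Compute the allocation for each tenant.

Minimums first: Unit PH1 $9,500. Residual $70,050.
Residual split over remaining floor area 10,393: Unit 3A 12,657.93 → $12,650; Unit 4A 20,334.92 → $20,325; Unit 5A 24,594.67 → $24,600; Unit 3B 12,462.47 → $12,450.
Rounding difference +$25 applied to Unit 5A → $24,625.

Unit 3A: $12,650; Unit 4A: $20,325; Unit 5A: $24,625; Unit PH1: $9,500; Unit 3B: $12,450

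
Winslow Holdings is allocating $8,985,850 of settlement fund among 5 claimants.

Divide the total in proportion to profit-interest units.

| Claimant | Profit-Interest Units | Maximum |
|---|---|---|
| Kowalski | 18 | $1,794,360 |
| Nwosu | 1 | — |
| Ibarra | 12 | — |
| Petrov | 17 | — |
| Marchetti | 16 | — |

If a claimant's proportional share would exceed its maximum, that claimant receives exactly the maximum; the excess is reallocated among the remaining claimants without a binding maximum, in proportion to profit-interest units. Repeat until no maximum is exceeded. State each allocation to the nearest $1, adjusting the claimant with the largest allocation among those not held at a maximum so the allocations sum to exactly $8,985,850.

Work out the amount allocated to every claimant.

Kowalski: $1,794,360; Nwosu: $156,337; Ibarra: $1,876,041; Petrov: $2,657,724; Marchetti: $2,501,388

Sum of profit-interest units: 64.
Pro-rata shares before constraints: Kowalski 2,527,270.31; Nwosu 140,403.91; Ibarra 1,684,846.88; Petrov 2,386,866.41; Marchetti 2,246,462.50.
Held at cap: Kowalski ($1,794,360); remaining pool $7,191,490 reallocated over remaining profit-interest units 46.
Shares after redistribution: Nwosu 156,336.74 → $156,337; Ibarra 1,876,040.87 → $1,876,041; Petrov 2,657,724.57 → $2,657,725; Marchetti 2,501,387.83 → $2,501,388.
Rounding difference −$1 applied to Petrov → $2,657,724.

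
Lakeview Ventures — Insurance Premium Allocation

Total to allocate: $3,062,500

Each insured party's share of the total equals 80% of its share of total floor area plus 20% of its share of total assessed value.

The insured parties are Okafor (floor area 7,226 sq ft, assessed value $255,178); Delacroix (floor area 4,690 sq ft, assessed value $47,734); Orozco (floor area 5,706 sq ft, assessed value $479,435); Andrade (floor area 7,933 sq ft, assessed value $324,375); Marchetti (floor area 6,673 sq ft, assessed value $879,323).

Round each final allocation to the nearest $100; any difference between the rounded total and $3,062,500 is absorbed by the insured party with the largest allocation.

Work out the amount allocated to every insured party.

Floor area total 32,228; assessed value total 1,986,045.
Composite weights (80% floor area + 20% assessed value): Okafor 0.2051; Delacroix 0.1212; Orozco 0.1899; Andrade 0.2296; Marchetti 0.2542.
Proportional shares: Okafor 628,024.05; Delacroix 371,259.05; Orozco 581,633.63; Andrade 703,111.27; Marchetti 778,472.00.
After rounding ($100): Okafor $628,000; Delacroix $371,300; Orozco $581,600; Andrade $703,100; Marchetti $778,500. Sum = $3,062,500.
No rounding difference to absorb.

Okafor: $628,000 | Delacroix: $371,300 | Orozco: $581,600 | Andrade: $703,100 | Marchetti: $778,500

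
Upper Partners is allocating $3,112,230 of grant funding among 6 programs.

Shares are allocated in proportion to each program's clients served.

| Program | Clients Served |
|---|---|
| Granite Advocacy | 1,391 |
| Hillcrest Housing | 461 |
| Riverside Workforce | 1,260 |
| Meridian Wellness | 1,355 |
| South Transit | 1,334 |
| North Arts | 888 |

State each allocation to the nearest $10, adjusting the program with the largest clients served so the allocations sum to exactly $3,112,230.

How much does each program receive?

Granite Advocacy: $647,200 | Hillcrest Housing: $214,490 | Riverside Workforce: $586,250 | Meridian Wellness: $630,450 | South Transit: $620,680 | North Arts: $413,160

Sum of clients served: 1,391 + 461 + 1,260 + 1,355 + 1,334 + 888 = 6,689.
Unrounded shares: Granite Advocacy 647,198.67; Hillcrest Housing 214,492.16; Riverside Workforce 586,247.54; Meridian Wellness 630,448.74; South Transit 620,677.95; North Arts 413,164.93.
At nearest $10: Granite Advocacy $647,200; Hillcrest Housing $214,490; Riverside Workforce $586,250; Meridian Wellness $630,450; South Transit $620,680; North Arts $413,160. Sum = $3,112,230.
No rounding difference to absorb.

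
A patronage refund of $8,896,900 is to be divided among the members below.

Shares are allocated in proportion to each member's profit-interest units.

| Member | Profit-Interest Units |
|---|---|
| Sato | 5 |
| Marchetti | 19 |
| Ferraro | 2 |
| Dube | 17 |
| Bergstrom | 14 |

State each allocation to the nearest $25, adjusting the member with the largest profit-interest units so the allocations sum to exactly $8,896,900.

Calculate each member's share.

Sum of profit-interest units: 57.
Pro-rata amounts: Sato 5/57 × $8,896,900 = 780,429.82; Marchetti 19/57 × $8,896,900 = 2,965,633.33; Ferraro 2/57 × $8,896,900 = 312,171.93; Dube 17/57 × $8,896,900 = 2,653,461.40; Bergstrom 14/57 × $8,896,900 = 2,185,203.51.
At nearest $25: Sato $780,425; Marchetti $2,965,625; Ferraro $312,175; Dube $2,653,450; Bergstrom $2,185,200. Sum = $8,896,875.
Difference $8,896,900 − $8,896,875 = +$25 applied to largest profit-interest units (Marchetti): Marchetti becomes $2,965,650.

Sato: $780,425 | Marchetti: $2,965,650 | Ferraro: $312,175 | Dube: $2,653,450 | Bergstrom: $2,185,200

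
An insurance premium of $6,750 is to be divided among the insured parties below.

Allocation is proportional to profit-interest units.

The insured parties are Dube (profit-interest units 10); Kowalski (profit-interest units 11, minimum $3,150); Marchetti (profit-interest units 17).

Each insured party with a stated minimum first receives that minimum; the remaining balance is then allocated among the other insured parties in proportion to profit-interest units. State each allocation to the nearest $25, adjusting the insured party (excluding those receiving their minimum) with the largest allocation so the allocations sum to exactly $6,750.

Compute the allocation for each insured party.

Dube: $1,325; Kowalski: $3,150; Marchetti: $2,275

Guaranteed amounts: Kowalski $3,150. Balance $3,600.
Balance split over remaining profit-interest units 27: Dube 1,333.33 → $1,325; Marchetti 2,266.67 → $2,275.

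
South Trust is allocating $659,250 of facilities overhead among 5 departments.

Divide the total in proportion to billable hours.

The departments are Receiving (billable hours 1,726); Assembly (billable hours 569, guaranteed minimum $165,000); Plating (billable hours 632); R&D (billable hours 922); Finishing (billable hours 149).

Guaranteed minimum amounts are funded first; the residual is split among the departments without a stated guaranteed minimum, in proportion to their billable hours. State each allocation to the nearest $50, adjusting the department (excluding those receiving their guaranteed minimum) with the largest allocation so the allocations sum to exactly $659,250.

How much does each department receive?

Receiving: $248,750 | Assembly: $165,000 | Plating: $91,100 | R&D: $132,900 | Finishing: $21,500

Fund the minimums — Assembly $165,000. Remaining pool $494,250.
Remaining pool split over remaining billable hours 3,429: Receiving 248,782.59 → $248,800; Plating 91,095.36 → $91,100; R&D 132,895.45 → $132,900; Finishing 21,476.60 → $21,500.
Rounding difference −$50 applied to Receiving → $248,750.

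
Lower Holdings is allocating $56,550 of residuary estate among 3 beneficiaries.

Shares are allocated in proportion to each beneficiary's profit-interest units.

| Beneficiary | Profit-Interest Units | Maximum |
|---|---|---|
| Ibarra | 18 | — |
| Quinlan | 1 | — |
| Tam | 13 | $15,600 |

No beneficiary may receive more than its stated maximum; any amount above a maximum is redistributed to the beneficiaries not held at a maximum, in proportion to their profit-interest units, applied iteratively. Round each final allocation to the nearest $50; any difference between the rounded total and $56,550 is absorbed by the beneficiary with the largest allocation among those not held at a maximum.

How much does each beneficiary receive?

Profit-interest units total: 32.
Proportional shares (ignoring caps): Ibarra 31,809.38; Quinlan 1,767.19; Tam 22,973.44.
Capped: Tam ($15,600); balance $40,950 reallocated over remaining profit-interest units 19.
Shares after redistribution: Ibarra 38,794.74 → $38,800; Quinlan 2,155.26 → $2,150.

Ibarra: $38,800 · Quinlan: $2,150 · Tam: $15,600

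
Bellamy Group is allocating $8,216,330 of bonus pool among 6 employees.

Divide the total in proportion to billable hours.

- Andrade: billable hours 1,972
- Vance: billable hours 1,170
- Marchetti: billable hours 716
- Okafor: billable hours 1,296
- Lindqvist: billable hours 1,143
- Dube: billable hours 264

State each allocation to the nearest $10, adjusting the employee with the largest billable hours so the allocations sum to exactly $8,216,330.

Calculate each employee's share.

Sum of billable hours: 6,561.
Raw shares: Andrade 1,972/6,561 × $8,216,330 = 2,469,532.50; Vance 1,170/6,561 × $8,216,330 = 1,465,189.16; Marchetti 716/6,561 × $8,216,330 = 896,645.68; Okafor 1,296/6,561 × $8,216,330 = 1,622,978.77; Lindqvist 1,143/6,561 × $8,216,330 = 1,431,377.11; Dube 264/6,561 × $8,216,330 = 330,606.79.
After rounding ($10): Andrade $2,469,530; Vance $1,465,190; Marchetti $896,650; Okafor $1,622,980; Lindqvist $1,431,380; Dube $330,610. Sum = $8,216,340.
Difference $8,216,330 − $8,216,340 = −$10 applied to largest billable hours (Andrade): Andrade becomes $2,469,520.

Andrade: $2,469,520 · Vance: $1,465,190 · Marchetti: $896,650 · Okafor: $1,622,980 · Lindqvist: $1,431,380 · Dube: $330,610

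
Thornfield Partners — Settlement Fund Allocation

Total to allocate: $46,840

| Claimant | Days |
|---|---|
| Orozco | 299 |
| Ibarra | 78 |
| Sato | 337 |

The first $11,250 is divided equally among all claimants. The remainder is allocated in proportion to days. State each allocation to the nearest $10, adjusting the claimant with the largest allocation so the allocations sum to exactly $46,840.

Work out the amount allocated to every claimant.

Equal tier: $11,250 ÷ 3 = $3,750 apiece.
Remainder $35,590 by days (total 714): Orozco 14,903.94 → $14,900; Ibarra 3,887.98 → $3,890; Sato 16,798.08 → $16,800.
Totals: Orozco $3,750 + $14,900 = $18,650; Ibarra $3,750 + $3,890 = $7,640; Sato $3,750 + $16,800 = $20,550.

Orozco: $18,650; Ibarra: $7,640; Sato: $20,550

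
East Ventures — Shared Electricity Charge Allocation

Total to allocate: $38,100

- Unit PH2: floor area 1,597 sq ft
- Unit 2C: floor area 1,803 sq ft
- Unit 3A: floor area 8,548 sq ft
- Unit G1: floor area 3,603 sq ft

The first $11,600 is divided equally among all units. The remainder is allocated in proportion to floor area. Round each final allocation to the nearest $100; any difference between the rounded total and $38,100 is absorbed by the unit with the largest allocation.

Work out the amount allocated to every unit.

$11,600 shared equally gives $2,900 per unit.
Remainder $26,500 by floor area (total 15,551): Unit PH2 2,721.40 → $2,700; Unit 2C 3,072.44 → $3,100; Unit 3A 14,566.39 → $14,600; Unit G1 6,139.77 → $6,100.
Totals: Unit PH2 $2,900 + $2,700 = $5,600; Unit 2C $2,900 + $3,100 = $6,000; Unit 3A $2,900 + $14,600 = $17,500; Unit G1 $2,900 + $6,100 = $9,000.

Unit PH2: $5,600 · Unit 2C: $6,000 · Unit 3A: $17,500 · Unit G1: $9,000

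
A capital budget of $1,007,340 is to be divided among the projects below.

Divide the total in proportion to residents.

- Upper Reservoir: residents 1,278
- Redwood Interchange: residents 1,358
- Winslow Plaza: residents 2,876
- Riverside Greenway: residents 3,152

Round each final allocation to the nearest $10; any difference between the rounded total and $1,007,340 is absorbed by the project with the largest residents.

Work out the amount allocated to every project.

Upper Reservoir: $148,590; Redwood Interchange: $157,890; Winslow Plaza: $334,380; Riverside Greenway: $366,480

Combined residents = 1,278 + 1,358 + 2,876 + 3,152 = 8,664.
Proportional shares: Upper Reservoir 148,589.63; Redwood Interchange 157,891.01; Winslow Plaza 334,384.79; Riverside Greenway 366,474.57.
Rounded to nearest $10: Upper Reservoir $148,590; Redwood Interchange $157,890; Winslow Plaza $334,380; Riverside Greenway $366,470. Sum = $1,007,330.
Difference $1,007,340 − $1,007,330 = +$10 applied to largest residents (Riverside Greenway): Riverside Greenway becomes $366,480.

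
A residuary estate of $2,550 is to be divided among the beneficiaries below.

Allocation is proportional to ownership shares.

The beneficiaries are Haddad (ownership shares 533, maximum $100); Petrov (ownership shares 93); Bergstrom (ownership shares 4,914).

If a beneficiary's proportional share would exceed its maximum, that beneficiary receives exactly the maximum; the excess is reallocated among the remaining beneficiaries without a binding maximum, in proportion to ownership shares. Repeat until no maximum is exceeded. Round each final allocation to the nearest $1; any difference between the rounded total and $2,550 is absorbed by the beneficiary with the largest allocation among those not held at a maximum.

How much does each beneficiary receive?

Sum of ownership shares: 5,540.
Pro-rata shares before constraints: Haddad 245.33; Petrov 42.81; Bergstrom 2,261.86.
Capped: Haddad ($100); remaining pool $2,450 reallocated over remaining ownership shares 5,007.
Redistributed shares: Petrov 45.51 → $46; Bergstrom 2,404.49 → $2,404.

Haddad: $100; Petrov: $46; Bergstrom: $2,404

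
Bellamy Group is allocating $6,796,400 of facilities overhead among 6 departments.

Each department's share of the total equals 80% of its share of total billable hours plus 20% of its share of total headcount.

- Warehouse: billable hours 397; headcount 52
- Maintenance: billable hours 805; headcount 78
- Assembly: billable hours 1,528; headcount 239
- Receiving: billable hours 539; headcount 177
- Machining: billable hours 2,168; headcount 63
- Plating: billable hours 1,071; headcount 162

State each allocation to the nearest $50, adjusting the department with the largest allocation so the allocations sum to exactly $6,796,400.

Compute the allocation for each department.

Warehouse: $423,350 · Maintenance: $810,050 · Assembly: $1,697,950 · Receiving: $762,350 · Machining: $1,922,300 · Plating: $1,180,400

Totals — billable hours 6,508, headcount 771.
Blended shares (80% billable hours + 20% headcount): Warehouse 0.0623; Maintenance 0.1192; Assembly 0.2498; Receiving 0.1122; Machining 0.2828; Plating 0.1737.
Raw shares: Warehouse 423,350.82; Maintenance 810,053.37; Assembly 1,697,929.45; Receiving 762,361.10; Machining 1,922,328.97; Plating 1,180,376.30.
Rounded to nearest $50: Warehouse $423,350; Maintenance $810,050; Assembly $1,697,950; Receiving $762,350; Machining $1,922,350; Plating $1,180,400. Sum = $6,796,450.
Difference $6,796,400 − $6,796,450 = −$50 applied to largest allocation (Machining): Machining becomes $1,922,300.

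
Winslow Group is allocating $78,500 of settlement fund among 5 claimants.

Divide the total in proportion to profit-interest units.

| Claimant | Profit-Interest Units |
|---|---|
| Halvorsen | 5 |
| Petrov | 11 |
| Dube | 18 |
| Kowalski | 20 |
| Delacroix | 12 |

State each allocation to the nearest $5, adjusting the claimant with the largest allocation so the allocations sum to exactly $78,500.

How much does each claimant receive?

Halvorsen: $5,945 | Petrov: $13,085 | Dube: $21,410 | Kowalski: $23,785 | Delacroix: $14,275

Combined profit-interest units = 66.
Unrounded shares: Halvorsen 5/66 × $78,500 = 5,946.97; Petrov 11/66 × $78,500 = 13,083.33; Dube 18/66 × $78,500 = 21,409.09; Kowalski 20/66 × $78,500 = 23,787.88; Delacroix 12/66 × $78,500 = 14,272.73.
Rounded to nearest $5: Halvorsen $5,945; Petrov $13,085; Dube $21,410; Kowalski $23,790; Delacroix $14,275. Sum = $78,505.
Difference $78,500 − $78,505 = −$5 applied to largest allocation (Kowalski): Kowalski becomes $23,785.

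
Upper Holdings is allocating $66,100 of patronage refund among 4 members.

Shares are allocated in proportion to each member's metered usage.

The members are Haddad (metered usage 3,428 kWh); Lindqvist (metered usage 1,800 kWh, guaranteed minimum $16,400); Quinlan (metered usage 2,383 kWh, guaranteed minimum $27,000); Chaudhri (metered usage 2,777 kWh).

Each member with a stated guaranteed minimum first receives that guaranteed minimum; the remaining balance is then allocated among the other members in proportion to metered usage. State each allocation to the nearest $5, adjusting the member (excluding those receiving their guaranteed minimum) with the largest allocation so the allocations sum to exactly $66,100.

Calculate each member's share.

Fund the minimums — Lindqvist $16,400; Quinlan $27,000. Remaining pool $22,700.
Remaining pool split over remaining metered usage 6,205: Haddad 12,540.79 → $12,540; Chaudhri 10,159.21 → $10,160.

Haddad: $12,540; Lindqvist: $16,400; Quinlan: $27,000; Chaudhri: $10,160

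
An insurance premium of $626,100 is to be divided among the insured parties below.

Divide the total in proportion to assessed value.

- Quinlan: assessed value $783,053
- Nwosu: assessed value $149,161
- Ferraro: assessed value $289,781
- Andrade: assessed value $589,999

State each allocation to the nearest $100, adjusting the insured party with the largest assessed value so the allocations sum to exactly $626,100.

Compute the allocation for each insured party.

Quinlan: $270,600 | Nwosu: $51,500 | Ferraro: $100,100 | Andrade: $203,900

Combined assessed value = 783,053 + 149,161 + 289,781 + 589,999 = 1,811,994.
Unrounded shares: Quinlan 270,569.04; Nwosu 51,539.74; Ferraro 100,128.30; Andrade 203,862.91.
After rounding ($100): Quinlan $270,600; Nwosu $51,500; Ferraro $100,100; Andrade $203,900. Sum = $626,100.
Rounded total matches; no reconciliation needed.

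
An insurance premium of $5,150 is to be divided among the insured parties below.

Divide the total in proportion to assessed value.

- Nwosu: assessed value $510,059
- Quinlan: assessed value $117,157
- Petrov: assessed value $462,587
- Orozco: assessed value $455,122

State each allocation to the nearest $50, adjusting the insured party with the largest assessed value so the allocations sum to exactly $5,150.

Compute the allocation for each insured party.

Nwosu: $1,700 | Quinlan: $400 | Petrov: $1,550 | Orozco: $1,500

Sum of assessed value: 510,059 + 117,157 + 462,587 + 455,122 = 1,544,925.
Proportional shares: Nwosu 1,700.28; Quinlan 390.54; Petrov 1,542.03; Orozco 1,517.15.
At nearest $50: Nwosu $1,700; Quinlan $400; Petrov $1,550; Orozco $1,500. Sum = $5,150.
Rounded total matches; no reconciliation needed.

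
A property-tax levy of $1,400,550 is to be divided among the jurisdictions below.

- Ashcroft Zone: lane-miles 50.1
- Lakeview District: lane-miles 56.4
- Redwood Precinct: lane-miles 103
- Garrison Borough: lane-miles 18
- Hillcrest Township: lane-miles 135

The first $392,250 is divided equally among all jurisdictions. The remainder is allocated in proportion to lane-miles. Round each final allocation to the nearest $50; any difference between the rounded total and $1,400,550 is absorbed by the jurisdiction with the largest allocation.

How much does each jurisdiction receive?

$392,250 shared equally gives $78,450 per jurisdiction.
Remainder $1,008,300 by lane-miles (total 362.5): Ashcroft Zone 139,354.01 → $139,350; Lakeview District 156,877.57 → $156,900; Redwood Precinct 286,496.28 → $286,500; Garrison Borough 50,067.31 → $50,050; Hillcrest Township 375,504.83 → $375,500.
Totals: Ashcroft Zone $78,450 + $139,350 = $217,800; Lakeview District $78,450 + $156,900 = $235,350; Redwood Precinct $78,450 + $286,500 = $364,950; Garrison Borough $78,450 + $50,050 = $128,500; Hillcrest Township $78,450 + $375,500 = $453,950.

Ashcroft Zone: $217,800 · Lakeview District: $235,350 · Redwood Precinct: $364,950 · Garrison Borough: $128,500 · Hillcrest Township: $453,950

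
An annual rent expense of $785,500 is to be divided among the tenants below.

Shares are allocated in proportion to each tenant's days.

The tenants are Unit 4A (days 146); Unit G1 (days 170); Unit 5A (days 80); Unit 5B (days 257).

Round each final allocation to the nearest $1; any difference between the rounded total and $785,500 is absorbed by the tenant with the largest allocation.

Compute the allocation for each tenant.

Sum of days: 653.
Pro-rata amounts: Unit 4A 146/653 × $785,500 = 175,624.81; Unit G1 170/653 × $785,500 = 204,494.64; Unit 5A 80/653 × $785,500 = 96,232.77; Unit 5B 257/653 × $785,500 = 309,147.78.
Rounded to nearest $1: Unit 4A $175,625; Unit G1 $204,495; Unit 5A $96,233; Unit 5B $309,148. Sum = $785,501.
Difference $785,500 − $785,501 = −$1 applied to largest allocation (Unit 5B): Unit 5B becomes $309,147.

Unit 4A: $175,625 | Unit G1: $204,495 | Unit 5A: $96,233 | Unit 5B: $309,147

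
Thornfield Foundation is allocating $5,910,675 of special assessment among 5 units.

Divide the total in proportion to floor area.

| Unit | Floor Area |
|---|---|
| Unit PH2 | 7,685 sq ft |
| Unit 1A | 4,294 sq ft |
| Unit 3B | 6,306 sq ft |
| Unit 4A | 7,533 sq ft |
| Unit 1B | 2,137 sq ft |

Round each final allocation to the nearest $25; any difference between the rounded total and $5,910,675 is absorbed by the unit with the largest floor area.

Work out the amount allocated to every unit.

Combined floor area = 27,955.
Unrounded shares: Unit PH2 7,685/27,955 × $5,910,675 = 1,624,880.61; Unit 1A 4,294/27,955 × $5,910,675 = 907,903.36; Unit 3B 6,306/27,955 × $5,910,675 = 1,333,311.27; Unit 4A 7,533/27,955 × $5,910,675 = 1,592,742.44; Unit 1B 2,137/27,955 × $5,910,675 = 451,837.33.
After rounding ($25): Unit PH2 $1,624,875; Unit 1A $907,900; Unit 3B $1,333,300; Unit 4A $1,592,750; Unit 1B $451,825. Sum = $5,910,650.
Difference $5,910,675 − $5,910,650 = +$25 applied to largest floor area (Unit PH2): Unit PH2 becomes $1,624,900.

Unit PH2: $1,624,900 · Unit 1A: $907,900 · Unit 3B: $1,333,300 · Unit 4A: $1,592,750 · Unit 1B: $451,825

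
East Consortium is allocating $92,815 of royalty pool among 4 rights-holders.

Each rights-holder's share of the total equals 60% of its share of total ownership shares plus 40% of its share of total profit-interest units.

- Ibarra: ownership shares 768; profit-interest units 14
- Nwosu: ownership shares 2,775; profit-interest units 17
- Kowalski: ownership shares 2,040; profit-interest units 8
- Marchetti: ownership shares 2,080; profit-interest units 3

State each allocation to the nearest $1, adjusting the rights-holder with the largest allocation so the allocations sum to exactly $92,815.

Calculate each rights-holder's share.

Ibarra: $17,957 · Nwosu: $35,193 · Kowalski: $21,897 · Marchetti: $17,768

Totals — ownership shares 7,663, profit-interest units 42.
Combined weights (60% ownership shares + 40% profit-interest units): Ibarra 0.1935; Nwosu 0.3792; Kowalski 0.2359; Marchetti 0.1914.
Proportional shares: Ibarra 17,956.59; Nwosu 35,193.83; Kowalski 21,896.83; Marchetti 17,767.75.
Rounded to nearest $1: Ibarra $17,957; Nwosu $35,194; Kowalski $21,897; Marchetti $17,768. Sum = $92,816.
Difference $92,815 − $92,816 = −$1 applied to largest allocation (Nwosu): Nwosu becomes $35,193.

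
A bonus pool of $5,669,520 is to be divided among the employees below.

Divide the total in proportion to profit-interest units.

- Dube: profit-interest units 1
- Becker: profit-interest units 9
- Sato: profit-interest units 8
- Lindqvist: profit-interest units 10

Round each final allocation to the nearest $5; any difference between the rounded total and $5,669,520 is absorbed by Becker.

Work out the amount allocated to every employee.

Dube: $202,485 | Becker: $1,822,340 | Sato: $1,619,865 | Lindqvist: $2,024,830

Total profit-interest units = 28.
Unrounded shares: Dube 1/28 × $5,669,520 = 202,482.86; Becker 9/28 × $5,669,520 = 1,822,345.71; Sato 8/28 × $5,669,520 = 1,619,862.86; Lindqvist 10/28 × $5,669,520 = 2,024,828.57.
After rounding ($5): Dube $202,485; Becker $1,822,345; Sato $1,619,865; Lindqvist $2,024,830. Sum = $5,669,525.
Difference $5,669,520 − $5,669,525 = −$5 applied to Becker: Becker becomes $1,822,340.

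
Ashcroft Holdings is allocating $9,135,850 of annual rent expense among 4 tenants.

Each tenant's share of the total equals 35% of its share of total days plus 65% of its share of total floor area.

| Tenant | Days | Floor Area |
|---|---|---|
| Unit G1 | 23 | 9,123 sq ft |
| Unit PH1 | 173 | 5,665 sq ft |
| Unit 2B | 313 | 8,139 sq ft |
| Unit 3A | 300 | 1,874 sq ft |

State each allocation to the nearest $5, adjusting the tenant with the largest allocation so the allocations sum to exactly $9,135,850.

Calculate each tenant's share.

Totals — days 809, floor area 24,801.
Composite weights (35% days + 65% floor area): Unit G1 0.2491; Unit PH1 0.2233; Unit 2B 0.3487; Unit 3A 0.1789.
Unrounded shares: Unit G1 2,275,299.91; Unit PH1 2,040,193.58; Unit 2B 3,185,908.93; Unit 3A 1,634,447.59.
At nearest $5: Unit G1 $2,275,300; Unit PH1 $2,040,195; Unit 2B $3,185,910; Unit 3A $1,634,450. Sum = $9,135,855.
Difference $9,135,850 − $9,135,855 = −$5 applied to largest allocation (Unit 2B): Unit 2B becomes $3,185,905.

Unit G1: $2,275,300 | Unit PH1: $2,040,195 | Unit 2B: $3,185,905 | Unit 3A: $1,634,450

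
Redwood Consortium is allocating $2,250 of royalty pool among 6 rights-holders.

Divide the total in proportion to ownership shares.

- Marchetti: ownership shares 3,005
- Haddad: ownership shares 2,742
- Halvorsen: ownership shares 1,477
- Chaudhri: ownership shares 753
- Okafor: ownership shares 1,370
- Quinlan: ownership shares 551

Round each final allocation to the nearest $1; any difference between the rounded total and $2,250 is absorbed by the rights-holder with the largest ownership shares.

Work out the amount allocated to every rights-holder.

Marchetti: $684 · Haddad: $623 · Halvorsen: $336 · Chaudhri: $171 · Okafor: $311 · Quinlan: $125

Sum of ownership shares: 9,898.
Unrounded shares: Marchetti 3,005/9,898 × $2,250 = 683.09; Haddad 2,742/9,898 × $2,250 = 623.31; Halvorsen 1,477/9,898 × $2,250 = 335.75; Chaudhri 753/9,898 × $2,250 = 171.17; Okafor 1,370/9,898 × $2,250 = 311.43; Quinlan 551/9,898 × $2,250 = 125.25.
At nearest $1: Marchetti $683; Haddad $623; Halvorsen $336; Chaudhri $171; Okafor $311; Quinlan $125. Sum = $2,249.
Difference $2,250 − $2,249 = +$1 applied to largest ownership shares (Marchetti): Marchetti becomes $684.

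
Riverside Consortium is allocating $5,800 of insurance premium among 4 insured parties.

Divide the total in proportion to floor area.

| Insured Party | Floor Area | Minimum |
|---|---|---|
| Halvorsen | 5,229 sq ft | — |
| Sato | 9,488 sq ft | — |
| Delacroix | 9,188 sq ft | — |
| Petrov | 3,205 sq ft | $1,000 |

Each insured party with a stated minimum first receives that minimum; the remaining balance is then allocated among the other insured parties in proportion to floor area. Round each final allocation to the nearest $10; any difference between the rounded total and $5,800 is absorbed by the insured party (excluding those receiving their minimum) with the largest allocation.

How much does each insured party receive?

Halvorsen: $1,050 · Sato: $1,910 · Delacroix: $1,840 · Petrov: $1,000

Fund the minimums — Petrov $1,000. Remaining pool $4,800.
Remaining pool split over remaining floor area 23,905: Halvorsen 1,049.96 → $1,050; Sato 1,905.14 → $1,910; Delacroix 1,844.90 → $1,840.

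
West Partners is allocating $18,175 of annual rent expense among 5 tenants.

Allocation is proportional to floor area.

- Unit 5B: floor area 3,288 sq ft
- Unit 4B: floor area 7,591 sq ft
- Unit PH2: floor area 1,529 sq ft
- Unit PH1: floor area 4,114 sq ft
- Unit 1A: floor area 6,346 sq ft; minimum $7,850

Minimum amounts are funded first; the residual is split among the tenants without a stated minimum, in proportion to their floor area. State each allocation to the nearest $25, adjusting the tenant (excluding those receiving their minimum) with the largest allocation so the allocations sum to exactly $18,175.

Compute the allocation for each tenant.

Guaranteed amounts: Unit 1A $7,850. Residual $10,325.
Residual split over remaining floor area 16,522: Unit 5B 2,054.75 → $2,050; Unit 4B 4,743.80 → $4,750; Unit PH2 955.51 → $950; Unit PH1 2,570.94 → $2,575.

Unit 5B: $2,050 | Unit 4B: $4,750 | Unit PH2: $950 | Unit PH1: $2,575 | Unit 1A: $7,850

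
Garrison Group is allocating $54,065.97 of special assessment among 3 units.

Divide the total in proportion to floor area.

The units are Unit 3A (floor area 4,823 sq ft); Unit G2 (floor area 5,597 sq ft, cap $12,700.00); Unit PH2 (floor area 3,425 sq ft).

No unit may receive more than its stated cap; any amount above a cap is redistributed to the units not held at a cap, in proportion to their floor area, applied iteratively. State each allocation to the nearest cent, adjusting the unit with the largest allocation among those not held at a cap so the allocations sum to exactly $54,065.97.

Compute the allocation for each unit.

Floor area total: 13,845.
Unconstrained shares: Unit 3A 18,834.2487; Unit G2 21,856.7883; Unit PH2 13,374.9330.
Capped: Unit G2 ($12,700.00); balance $41,365.97 reallocated over remaining floor area 8,248.
Shares after redistribution: Unit 3A 24,188.6607 → $24,188.66; Unit PH2 17,177.3093 → $17,177.31.

Unit 3A: $24,188.66 | Unit G2: $12,700.00 | Unit PH2: $17,177.31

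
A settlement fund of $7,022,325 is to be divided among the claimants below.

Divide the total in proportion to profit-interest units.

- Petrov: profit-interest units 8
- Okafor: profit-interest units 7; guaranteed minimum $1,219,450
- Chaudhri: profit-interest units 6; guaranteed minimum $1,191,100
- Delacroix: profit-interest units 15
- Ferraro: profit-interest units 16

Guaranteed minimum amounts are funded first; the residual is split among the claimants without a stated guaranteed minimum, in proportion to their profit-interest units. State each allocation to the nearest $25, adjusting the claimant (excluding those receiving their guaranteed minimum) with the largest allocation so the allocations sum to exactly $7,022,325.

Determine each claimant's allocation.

Petrov: $946,000; Okafor: $1,219,450; Chaudhri: $1,191,100; Delacroix: $1,773,750; Ferraro: $1,892,025

Fund the minimums — Okafor $1,219,450; Chaudhri $1,191,100. Remaining pool $4,611,775.
Remaining pool split over remaining profit-interest units 39: Petrov 946,005.13 → $946,000; Delacroix 1,773,759.62 → $1,773,750; Ferraro 1,892,010.26 → $1,892,000.
Rounding difference +$25 applied to Ferraro → $1,892,025.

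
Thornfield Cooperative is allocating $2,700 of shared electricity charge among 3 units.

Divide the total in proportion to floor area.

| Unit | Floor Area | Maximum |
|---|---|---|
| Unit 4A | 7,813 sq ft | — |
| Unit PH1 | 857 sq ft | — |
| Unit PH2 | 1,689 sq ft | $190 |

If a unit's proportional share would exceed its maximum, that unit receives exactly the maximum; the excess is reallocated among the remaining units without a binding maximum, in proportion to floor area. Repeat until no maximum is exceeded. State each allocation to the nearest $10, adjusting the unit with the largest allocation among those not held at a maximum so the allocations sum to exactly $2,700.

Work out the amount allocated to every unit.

Combined floor area = 10,359.
Proportional shares (ignoring caps): Unit 4A 2,036.40; Unit PH1 223.37; Unit PH2 440.23.
Cap binds for Unit PH2 ($190); balance $2,510 reallocated over remaining floor area 8,670.
Redistributed shares: Unit 4A 2,261.90 → $2,260; Unit PH1 248.10 → $250.

Unit 4A: $2,260; Unit PH1: $250; Unit PH2: $190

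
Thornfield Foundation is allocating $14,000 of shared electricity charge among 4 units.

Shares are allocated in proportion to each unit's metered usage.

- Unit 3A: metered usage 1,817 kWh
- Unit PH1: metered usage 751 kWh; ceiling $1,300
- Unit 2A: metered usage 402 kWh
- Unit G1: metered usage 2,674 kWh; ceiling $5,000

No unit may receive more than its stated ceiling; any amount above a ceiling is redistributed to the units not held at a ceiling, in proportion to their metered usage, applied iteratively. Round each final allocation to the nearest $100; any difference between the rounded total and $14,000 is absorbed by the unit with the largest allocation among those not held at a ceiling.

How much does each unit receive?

Total metered usage = 5,644.
Pro-rata shares before constraints: Unit 3A 4,507.09; Unit PH1 1,862.86; Unit 2A 997.17; Unit G1 6,632.88.
Cap binds for Unit PH1 ($1,300), Unit G1 ($5,000); remaining pool $7,700 reallocated over remaining metered usage 2,219.
Shares after redistribution: Unit 3A 6,305.05 → $6,300; Unit 2A 1,394.95 → $1,400.

Unit 3A: $6,300 | Unit PH1: $1,300 | Unit 2A: $1,400 | Unit G1: $5,000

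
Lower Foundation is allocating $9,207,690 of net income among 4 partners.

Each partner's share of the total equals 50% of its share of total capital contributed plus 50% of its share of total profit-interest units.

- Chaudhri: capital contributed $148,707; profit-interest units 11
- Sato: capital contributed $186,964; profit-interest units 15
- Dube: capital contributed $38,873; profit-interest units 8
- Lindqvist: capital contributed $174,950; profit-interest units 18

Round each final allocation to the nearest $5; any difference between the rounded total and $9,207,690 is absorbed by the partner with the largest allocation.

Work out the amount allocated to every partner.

Totals — capital contributed 549,494, profit-interest units 52.
Blended shares (50% capital contributed + 50% profit-interest units): Chaudhri 0.2411; Sato 0.3144; Dube 0.1123; Lindqvist 0.3323.
Unrounded shares: Chaudhri 2,219,807.40; Sato 2,894,479.30; Dube 1,033,974.88; Lindqvist 3,059,428.42.
After rounding ($5): Chaudhri $2,219,805; Sato $2,894,480; Dube $1,033,975; Lindqvist $3,059,430. Sum = $9,207,690.
Rounded total matches; no reconciliation needed.

Chaudhri: $2,219,805; Sato: $2,894,480; Dube: $1,033,975; Lindqvist: $3,059,430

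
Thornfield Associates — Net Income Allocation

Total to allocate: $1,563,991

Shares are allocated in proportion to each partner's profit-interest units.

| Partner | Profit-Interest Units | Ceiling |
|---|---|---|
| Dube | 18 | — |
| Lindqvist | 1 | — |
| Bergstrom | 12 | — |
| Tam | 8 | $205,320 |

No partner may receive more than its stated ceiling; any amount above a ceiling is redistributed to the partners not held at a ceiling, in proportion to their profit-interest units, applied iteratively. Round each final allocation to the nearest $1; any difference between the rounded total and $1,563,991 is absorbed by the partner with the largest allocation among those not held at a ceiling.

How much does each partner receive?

Profit-interest units total: 39.
Proportional shares (ignoring caps): Dube 721,842.00; Lindqvist 40,102.33; Bergstrom 481,228.00; Tam 320,818.67.
Capped: Tam ($205,320); balance $1,358,671 reallocated over remaining profit-interest units 31.
Remaining shares: Dube 788,905.74 → $788,906; Lindqvist 43,828.10 → $43,828; Bergstrom 525,937.16 → $525,937.

Dube: $788,906 | Lindqvist: $43,828 | Bergstrom: $525,937 | Tam: $205,320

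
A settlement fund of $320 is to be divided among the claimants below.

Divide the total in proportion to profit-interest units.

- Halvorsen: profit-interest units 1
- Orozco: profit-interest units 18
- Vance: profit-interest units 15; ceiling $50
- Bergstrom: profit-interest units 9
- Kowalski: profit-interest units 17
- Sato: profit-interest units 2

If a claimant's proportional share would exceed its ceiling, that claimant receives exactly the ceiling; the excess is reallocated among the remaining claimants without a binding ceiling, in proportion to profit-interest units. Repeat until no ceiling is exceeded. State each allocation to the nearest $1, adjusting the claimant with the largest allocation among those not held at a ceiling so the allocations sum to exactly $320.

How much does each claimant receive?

Total profit-interest units = 62.
Proportional shares (ignoring caps): Halvorsen 5.16; Orozco 92.90; Vance 77.42; Bergstrom 46.45; Kowalski 87.74; Sato 10.32.
Cap binds for Vance ($50); balance $270 reallocated over remaining profit-interest units 47.
Remaining shares: Halvorsen 5.74 → $6; Orozco 103.40 → $103; Bergstrom 51.70 → $52; Kowalski 97.66 → $98; Sato 11.49 → $11.

Halvorsen: $6; Orozco: $103; Vance: $50; Bergstrom: $52; Kowalski: $98; Sato: $11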